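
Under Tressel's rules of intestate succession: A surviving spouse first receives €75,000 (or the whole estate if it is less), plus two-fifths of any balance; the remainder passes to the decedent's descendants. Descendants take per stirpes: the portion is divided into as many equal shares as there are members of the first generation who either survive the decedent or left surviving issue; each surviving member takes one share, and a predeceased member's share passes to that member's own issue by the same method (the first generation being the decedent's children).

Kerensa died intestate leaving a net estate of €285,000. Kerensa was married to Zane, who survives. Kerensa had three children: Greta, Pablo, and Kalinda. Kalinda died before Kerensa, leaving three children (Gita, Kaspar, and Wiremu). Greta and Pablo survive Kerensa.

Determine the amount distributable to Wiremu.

Wiremu receives €14,000.

Zane first takes €75,000, leaving a balance of €210,000. Zane then takes two-fifths of the balance (€84,000), for a total of €159,000. The remaining €126,000 passes to the descendants.
The descendants' portion (€126,000) is divided into 3 shares of €42,000: Greta and Pablo each take €42,000; Kalinda's €42,000 share passes to Kalinda's issue.
Kalinda's share (€42,000) is divided into 3 shares of €14,000: Gita, Kaspar, and Wiremu each take €14,000.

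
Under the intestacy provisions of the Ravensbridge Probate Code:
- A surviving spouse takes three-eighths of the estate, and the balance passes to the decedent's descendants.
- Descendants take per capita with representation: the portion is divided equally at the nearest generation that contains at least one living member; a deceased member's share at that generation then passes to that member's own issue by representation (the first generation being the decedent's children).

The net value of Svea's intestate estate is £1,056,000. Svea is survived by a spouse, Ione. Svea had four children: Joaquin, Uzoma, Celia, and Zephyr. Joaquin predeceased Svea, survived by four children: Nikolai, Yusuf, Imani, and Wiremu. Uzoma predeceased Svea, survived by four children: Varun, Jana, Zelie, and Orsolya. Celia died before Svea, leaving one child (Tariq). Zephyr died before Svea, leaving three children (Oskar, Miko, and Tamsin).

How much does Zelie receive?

Ione takes three-eighths of £1,056,000 = £396,000. The remaining £660,000 passes to the descendants.
No child survives, so the initial division is made at the grandchildren's generation.
The descendants' portion (£660,000) is divided into 12 shares of £55,000: Nikolai, Yusuf, Imani, Wiremu, Varun, Jana, Zelie, Orsolya, Tariq, Oskar, Miko, and Tamsin each take £55,000.

Zelie receives £55,000.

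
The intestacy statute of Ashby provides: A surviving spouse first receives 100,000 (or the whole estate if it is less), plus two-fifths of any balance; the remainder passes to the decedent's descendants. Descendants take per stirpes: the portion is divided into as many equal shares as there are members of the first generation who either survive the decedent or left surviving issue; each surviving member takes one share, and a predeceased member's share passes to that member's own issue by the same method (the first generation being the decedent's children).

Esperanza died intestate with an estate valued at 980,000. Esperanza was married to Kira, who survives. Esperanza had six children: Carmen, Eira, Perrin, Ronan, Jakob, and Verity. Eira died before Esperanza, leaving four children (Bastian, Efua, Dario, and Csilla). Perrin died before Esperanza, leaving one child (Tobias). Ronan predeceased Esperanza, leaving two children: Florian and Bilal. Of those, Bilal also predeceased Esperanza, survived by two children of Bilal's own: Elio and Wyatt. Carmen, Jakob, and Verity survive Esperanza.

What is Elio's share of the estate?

Elio receives 22,000.

Kira first takes 100,000, leaving a balance of 880,000. Kira then takes two-fifths of the balance (352,000), for a total of 452,000. The remaining 528,000 passes to the descendants.
The descendants' portion (528,000) is divided into 6 shares of 88,000: Carmen, Jakob, and Verity each take 88,000; Eira's 88,000 share passes to Eira's issue; Perrin's 88,000 share passes to Perrin's issue; Ronan's 88,000 share passes to Ronan's issue.
Eira's share (88,000) is divided into 4 shares of 22,000: Bastian, Efua, Dario, and Csilla each take 22,000.
Perrin's share (88,000) passes entirely to Tobias.
Ronan's share (88,000) is divided into 2 shares of 44,000: Florian takes 44,000; Bilal's 44,000 share passes to Bilal's issue.
Bilal's share (44,000) is divided into 2 shares of 22,000: Elio and Wyatt each take 22,000.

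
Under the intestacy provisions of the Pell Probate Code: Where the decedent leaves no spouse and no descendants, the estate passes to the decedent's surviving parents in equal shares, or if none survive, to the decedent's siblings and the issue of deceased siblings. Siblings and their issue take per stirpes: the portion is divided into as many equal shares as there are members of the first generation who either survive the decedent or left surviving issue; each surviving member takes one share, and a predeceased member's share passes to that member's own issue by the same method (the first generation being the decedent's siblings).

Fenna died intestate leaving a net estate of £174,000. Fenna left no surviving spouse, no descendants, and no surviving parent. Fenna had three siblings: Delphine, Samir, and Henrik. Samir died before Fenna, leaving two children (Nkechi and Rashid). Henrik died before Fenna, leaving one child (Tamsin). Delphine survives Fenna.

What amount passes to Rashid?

Rashid receives £29,000.

The entire £174,000 passes to the siblings and their issue.
That amount (£174,000) is divided into 3 shares of £58,000: Delphine takes £58,000; Samir's £58,000 share passes to Samir's issue; Henrik's £58,000 share passes to Henrik's issue.
Samir's share (£58,000) is divided into 2 shares of £29,000: Nkechi and Rashid each take £29,000.
Henrik's share (£58,000) passes entirely to Tamsin.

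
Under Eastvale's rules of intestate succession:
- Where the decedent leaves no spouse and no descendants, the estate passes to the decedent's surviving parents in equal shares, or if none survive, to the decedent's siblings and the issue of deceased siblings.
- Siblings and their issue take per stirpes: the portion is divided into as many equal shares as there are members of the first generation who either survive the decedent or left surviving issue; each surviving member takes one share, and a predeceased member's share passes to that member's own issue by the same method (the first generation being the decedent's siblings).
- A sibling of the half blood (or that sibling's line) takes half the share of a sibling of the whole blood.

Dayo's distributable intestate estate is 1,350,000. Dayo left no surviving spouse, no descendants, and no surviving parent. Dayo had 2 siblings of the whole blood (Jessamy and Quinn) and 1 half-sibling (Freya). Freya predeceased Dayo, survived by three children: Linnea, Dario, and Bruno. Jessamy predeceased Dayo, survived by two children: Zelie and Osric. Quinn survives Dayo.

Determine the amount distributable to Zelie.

The entire 1,350,000 passes to the siblings and their issue.
Counting each half-blood sibling's line as half a unit, there are 5/2 units in 1,350,000, so one unit is 540,000. Whole-blood lines (Jessamy and Quinn) take 540,000 each; half-blood lines (Freya) take 270,000 each.
Freya's share (270,000) is divided into 3 shares of 90,000: Linnea, Dario, and Bruno each take 90,000.
Jessamy's share (540,000) is divided into 2 shares of 270,000: Zelie and Osric each take 270,000.

Zelie receives 270,000.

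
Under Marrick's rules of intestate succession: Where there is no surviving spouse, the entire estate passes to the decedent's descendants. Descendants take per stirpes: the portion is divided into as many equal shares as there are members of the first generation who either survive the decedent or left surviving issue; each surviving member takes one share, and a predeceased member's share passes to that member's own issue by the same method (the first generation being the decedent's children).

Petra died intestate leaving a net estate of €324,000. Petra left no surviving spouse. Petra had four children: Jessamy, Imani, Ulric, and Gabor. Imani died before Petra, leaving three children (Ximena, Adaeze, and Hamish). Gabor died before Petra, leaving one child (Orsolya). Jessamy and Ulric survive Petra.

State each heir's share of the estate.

Jessamy: €81,000; Ximena: €27,000; Adaeze: €27,000; Hamish: €27,000; Ulric: €81,000; Orsolya: €81,000

The entire €324,000 passes to the descendants.
That amount (€324,000) is divided into 4 shares of €81,000: Jessamy and Ulric each take €81,000; Imani's €81,000 share passes to Imani's issue; Gabor's €81,000 share passes to Gabor's issue.
Imani's share (€81,000) is divided into 3 shares of €27,000: Ximena, Adaeze, and Hamish each take €27,000.
Gabor's share (€81,000) passes entirely to Orsolya.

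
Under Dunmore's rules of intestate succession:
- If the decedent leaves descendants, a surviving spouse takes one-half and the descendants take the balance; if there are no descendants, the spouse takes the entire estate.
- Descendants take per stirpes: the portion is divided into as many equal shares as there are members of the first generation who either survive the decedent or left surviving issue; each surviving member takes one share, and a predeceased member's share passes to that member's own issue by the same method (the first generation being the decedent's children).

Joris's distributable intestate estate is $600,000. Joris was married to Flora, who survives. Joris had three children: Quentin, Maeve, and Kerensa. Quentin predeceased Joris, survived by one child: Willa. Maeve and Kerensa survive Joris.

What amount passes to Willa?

Willa receives $100,000.

Flora takes one-half of $600,000 = $300,000. The remaining $300,000 passes to the descendants.
The descendants' portion ($300,000) is divided into 3 shares of $100,000: Maeve and Kerensa each take $100,000; Quentin's $100,000 share passes to Quentin's issue.
Quentin's share ($100,000) passes entirely to Willa.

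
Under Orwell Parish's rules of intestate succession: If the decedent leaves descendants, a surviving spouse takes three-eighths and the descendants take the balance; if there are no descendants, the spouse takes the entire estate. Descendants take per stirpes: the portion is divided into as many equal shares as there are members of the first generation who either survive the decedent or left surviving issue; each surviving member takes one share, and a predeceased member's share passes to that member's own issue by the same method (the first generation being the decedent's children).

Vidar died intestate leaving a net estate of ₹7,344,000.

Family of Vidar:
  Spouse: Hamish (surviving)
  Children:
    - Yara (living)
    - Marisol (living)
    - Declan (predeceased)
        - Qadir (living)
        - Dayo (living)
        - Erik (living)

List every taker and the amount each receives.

Hamish takes three-eighths of ₹7,344,000 = ₹2,754,000. The remaining ₹4,590,000 passes to the descendants.
The descendants' portion (₹4,590,000) is divided into 3 shares of ₹1,530,000: Yara and Marisol each take ₹1,530,000; Declan's ₹1,530,000 share passes to Declan's issue.
Declan's share (₹1,530,000) is divided into 3 shares of ₹510,000: Qadir, Dayo, and Erik each take ₹510,000.

Hamish: ₹2,754,000; Yara: ₹1,530,000; Marisol: ₹1,530,000; Qadir: ₹510,000; Dayo: ₹510,000; Erik: ₹510,000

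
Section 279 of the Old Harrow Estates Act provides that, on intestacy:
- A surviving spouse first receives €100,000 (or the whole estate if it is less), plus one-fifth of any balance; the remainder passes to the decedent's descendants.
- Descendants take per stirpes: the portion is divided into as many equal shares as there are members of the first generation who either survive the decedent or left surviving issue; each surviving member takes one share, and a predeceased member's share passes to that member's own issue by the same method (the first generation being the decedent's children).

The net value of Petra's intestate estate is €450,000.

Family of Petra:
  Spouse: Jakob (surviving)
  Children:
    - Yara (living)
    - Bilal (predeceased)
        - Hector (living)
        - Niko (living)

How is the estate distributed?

Jakob: €170,000; Yara: €140,000; Hector: €70,000; Niko: €70,000

Jakob first takes €100,000, leaving a balance of €350,000. Jakob then takes one-fifth of the balance (€70,000), for a total of €170,000. The remaining €280,000 passes to the descendants.
The descendants' portion (€280,000) is divided into 2 shares of €140,000: Yara takes €140,000; Bilal's €140,000 share passes to Bilal's issue.
Bilal's share (€140,000) is divided into 2 shares of €70,000: Hector and Niko each take €70,000.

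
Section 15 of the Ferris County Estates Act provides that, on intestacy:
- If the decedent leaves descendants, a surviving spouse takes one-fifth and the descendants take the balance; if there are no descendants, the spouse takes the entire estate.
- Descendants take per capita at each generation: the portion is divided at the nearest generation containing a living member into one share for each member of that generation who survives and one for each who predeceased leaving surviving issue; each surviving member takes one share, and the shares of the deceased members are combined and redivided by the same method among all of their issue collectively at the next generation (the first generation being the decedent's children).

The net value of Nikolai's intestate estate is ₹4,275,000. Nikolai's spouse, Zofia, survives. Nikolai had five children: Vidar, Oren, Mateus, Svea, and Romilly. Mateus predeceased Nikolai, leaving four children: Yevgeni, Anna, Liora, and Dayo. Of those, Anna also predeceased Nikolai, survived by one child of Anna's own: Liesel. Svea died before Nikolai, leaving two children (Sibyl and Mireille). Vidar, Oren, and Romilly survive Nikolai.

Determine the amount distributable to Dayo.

Zofia takes one-fifth of ₹4,275,000 = ₹855,000. The remaining ₹3,420,000 passes to the descendants.
The descendants' portion (₹3,420,000) is divided at the children's generation into 5 shares of ₹684,000. Vidar, Oren, and Romilly each take ₹684,000. The 2 shares of the deceased (Mateus and Svea) are combined into a pool of ₹1,368,000.
That pool (₹1,368,000) is divided at the grandchildren's generation into 6 shares of ₹228,000. Yevgeni, Liora, Dayo, Sibyl, and Mireille each take ₹228,000. The remaining share for the deceased Anna (₹228,000) is carried to the next generation.
That pool (₹228,000) passes entirely to Liesel, the sole taker at the great-grandchildren's generation.

Dayo receives ₹228,000.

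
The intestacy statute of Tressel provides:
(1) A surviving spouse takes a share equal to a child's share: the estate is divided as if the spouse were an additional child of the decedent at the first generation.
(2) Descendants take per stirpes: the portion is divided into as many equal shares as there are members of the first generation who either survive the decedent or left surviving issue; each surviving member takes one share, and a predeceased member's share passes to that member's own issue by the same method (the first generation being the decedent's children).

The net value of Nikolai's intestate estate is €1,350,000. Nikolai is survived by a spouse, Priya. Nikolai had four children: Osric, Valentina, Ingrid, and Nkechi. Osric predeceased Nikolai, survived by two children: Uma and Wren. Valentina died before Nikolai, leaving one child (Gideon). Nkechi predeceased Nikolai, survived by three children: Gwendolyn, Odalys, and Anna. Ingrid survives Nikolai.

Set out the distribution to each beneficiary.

The spouse counts as an additional share at the children's level, so there are 5 primary shares of €270,000. Priya takes one such share (€270,000).
The children's combined portion (€1,080,000) is divided into 4 shares of €270,000: Ingrid takes €270,000; Osric's €270,000 share passes to Osric's issue; Valentina's €270,000 share passes to Valentina's issue; Nkechi's €270,000 share passes to Nkechi's issue.
Osric's share (€270,000) is divided into 2 shares of €135,000: Uma and Wren each take €135,000.
Valentina's share (€270,000) passes entirely to Gideon.
Nkechi's share (€270,000) is divided into 3 shares of €90,000: Gwendolyn, Odalys, and Anna each take €90,000.

Priya: €270,000; Uma: €135,000; Wren: €135,000; Gideon: €270,000; Ingrid: €270,000; Gwendolyn: €90,000; Odalys: €90,000; Anna: €90,000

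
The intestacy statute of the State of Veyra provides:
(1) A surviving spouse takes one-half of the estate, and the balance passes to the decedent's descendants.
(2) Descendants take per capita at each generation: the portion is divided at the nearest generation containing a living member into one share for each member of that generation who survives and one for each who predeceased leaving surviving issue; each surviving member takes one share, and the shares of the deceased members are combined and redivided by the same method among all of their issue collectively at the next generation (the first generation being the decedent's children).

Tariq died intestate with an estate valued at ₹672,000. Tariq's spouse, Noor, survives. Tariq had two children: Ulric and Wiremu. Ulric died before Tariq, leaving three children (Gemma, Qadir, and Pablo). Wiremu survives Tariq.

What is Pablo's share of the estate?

Pablo receives ₹56,000.

Noor takes one-half of ₹672,000 = ₹336,000. The remaining ₹336,000 passes to the descendants.
The descendants' portion (₹336,000) is divided at the children's generation into 2 shares of ₹168,000. Wiremu takes ₹168,000. The remaining share for the deceased Ulric (₹168,000) is carried to the next generation.
That pool (₹168,000) is divided at the grandchildren's generation equally among Gemma, Qadir, and Pablo: ₹56,000 each.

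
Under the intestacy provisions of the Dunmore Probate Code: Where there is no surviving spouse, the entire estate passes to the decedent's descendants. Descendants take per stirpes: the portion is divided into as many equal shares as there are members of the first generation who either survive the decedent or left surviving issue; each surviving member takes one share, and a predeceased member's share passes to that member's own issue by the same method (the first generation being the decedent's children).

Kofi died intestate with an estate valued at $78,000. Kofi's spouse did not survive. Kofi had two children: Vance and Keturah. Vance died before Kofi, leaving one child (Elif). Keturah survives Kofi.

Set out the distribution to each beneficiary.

Elif: $39,000; Keturah: $39,000

The entire $78,000 passes to the descendants.
That amount ($78,000) is divided into 2 shares of $39,000: Keturah takes $39,000; Vance's $39,000 share passes to Vance's issue.
Vance's share ($39,000) passes entirely to Elif.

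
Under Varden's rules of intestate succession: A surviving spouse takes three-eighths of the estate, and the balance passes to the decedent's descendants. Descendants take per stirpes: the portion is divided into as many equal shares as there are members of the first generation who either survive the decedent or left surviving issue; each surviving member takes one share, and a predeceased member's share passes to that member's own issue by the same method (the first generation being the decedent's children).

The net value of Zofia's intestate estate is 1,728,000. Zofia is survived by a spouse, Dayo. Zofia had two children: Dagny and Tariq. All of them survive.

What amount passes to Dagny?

Dayo takes three-eighths of 1,728,000 = 648,000. The remaining 1,080,000 passes to the descendants.
The descendants' portion (1,080,000) is divided into 2 shares of 540,000: Dagny and Tariq each take 540,000.

Dagny receives 540,000.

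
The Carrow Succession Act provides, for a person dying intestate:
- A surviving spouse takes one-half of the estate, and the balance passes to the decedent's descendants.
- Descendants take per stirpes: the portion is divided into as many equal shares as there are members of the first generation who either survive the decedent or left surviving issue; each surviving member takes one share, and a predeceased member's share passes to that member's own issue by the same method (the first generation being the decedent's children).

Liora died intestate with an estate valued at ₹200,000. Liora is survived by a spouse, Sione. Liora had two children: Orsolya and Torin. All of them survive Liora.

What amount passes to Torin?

Torin receives ₹50,000.

Sione takes one-half of ₹200,000 = ₹100,000. The remaining ₹100,000 passes to the descendants.
The descendants' portion (₹100,000) is divided into 2 shares of ₹50,000: Orsolya and Torin each take ₹50,000.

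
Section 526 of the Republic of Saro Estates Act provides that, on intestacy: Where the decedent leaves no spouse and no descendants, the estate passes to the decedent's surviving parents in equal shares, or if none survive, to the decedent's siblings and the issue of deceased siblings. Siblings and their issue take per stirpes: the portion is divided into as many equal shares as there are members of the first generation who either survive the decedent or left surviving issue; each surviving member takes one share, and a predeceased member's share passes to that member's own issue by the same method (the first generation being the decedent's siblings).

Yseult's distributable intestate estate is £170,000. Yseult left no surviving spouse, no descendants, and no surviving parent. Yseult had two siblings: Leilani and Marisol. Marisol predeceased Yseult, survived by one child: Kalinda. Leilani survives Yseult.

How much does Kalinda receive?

Kalinda receives £85,000.

The entire £170,000 passes to the siblings and their issue.
That amount (£170,000) is divided into 2 shares of £85,000: Leilani takes £85,000; Marisol's £85,000 share passes to Marisol's issue.
Marisol's share (£85,000) passes entirely to Kalinda.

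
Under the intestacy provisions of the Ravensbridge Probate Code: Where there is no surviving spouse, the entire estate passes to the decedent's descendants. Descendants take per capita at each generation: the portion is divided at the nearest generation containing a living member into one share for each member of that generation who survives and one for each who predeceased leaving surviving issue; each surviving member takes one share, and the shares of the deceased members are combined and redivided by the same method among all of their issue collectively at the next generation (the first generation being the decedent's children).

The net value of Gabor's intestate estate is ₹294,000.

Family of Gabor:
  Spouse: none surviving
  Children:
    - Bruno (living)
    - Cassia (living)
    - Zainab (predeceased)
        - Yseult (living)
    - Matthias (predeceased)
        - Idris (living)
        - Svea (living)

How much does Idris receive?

Idris receives ₹49,000.

The entire ₹294,000 passes to the descendants.
That amount (₹294,000) is divided at the children's generation into 4 shares of ₹73,500. Bruno and Cassia each take ₹73,500. The 2 shares of the deceased (Zainab and Matthias) are combined into a pool of ₹147,000.
That pool (₹147,000) is divided at the grandchildren's generation equally among Yseult, Idris, and Svea: ₹49,000 each.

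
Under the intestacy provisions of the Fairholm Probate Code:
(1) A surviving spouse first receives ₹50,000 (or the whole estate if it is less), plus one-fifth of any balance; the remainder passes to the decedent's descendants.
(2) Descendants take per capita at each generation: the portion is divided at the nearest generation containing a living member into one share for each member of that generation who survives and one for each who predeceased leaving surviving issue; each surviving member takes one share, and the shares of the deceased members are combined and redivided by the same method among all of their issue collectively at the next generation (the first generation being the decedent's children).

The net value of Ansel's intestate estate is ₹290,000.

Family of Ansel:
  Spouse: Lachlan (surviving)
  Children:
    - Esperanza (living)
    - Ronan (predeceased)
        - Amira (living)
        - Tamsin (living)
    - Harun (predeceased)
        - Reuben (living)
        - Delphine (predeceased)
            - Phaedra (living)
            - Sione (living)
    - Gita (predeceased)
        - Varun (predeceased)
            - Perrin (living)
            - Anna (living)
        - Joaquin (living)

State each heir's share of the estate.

Lachlan first takes ₹50,000, leaving a balance of ₹240,000. Lachlan then takes one-fifth of the balance (₹48,000), for a total of ₹98,000. The remaining ₹192,000 passes to the descendants.
The descendants' portion (₹192,000) is divided at the children's generation into 4 shares of ₹48,000. Esperanza takes ₹48,000. The 3 shares of the deceased (Ronan, Harun, and Gita) are combined into a pool of ₹144,000.
That pool (₹144,000) is divided at the grandchildren's generation into 6 shares of ₹24,000. Amira, Tamsin, Reuben, and Joaquin each take ₹24,000. The 2 shares of the deceased (Delphine and Varun) are combined into a pool of ₹48,000.
That pool (₹48,000) is divided at the great-grandchildren's generation equally among Phaedra, Sione, Perrin, and Anna: ₹12,000 each.

Lachlan: ₹98,000; Esperanza: ₹48,000; Amira: ₹24,000; Tamsin: ₹24,000; Reuben: ₹24,000; Phaedra: ₹12,000; Sione: ₹12,000; Perrin: ₹12,000; Anna: ₹12,000; Joaquin: ₹24,000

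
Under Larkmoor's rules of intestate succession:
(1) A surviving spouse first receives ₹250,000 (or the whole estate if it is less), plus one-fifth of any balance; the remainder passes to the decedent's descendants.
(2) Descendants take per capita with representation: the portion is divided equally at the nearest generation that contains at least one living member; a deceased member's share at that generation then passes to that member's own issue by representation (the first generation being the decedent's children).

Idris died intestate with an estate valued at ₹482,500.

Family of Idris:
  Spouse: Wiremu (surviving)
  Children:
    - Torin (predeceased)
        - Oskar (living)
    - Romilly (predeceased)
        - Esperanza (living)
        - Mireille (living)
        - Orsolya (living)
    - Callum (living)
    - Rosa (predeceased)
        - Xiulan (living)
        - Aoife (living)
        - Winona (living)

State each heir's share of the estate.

Wiremu: ₹296,500; Oskar: ₹46,500; Esperanza: ₹15,500; Mireille: ₹15,500; Orsolya: ₹15,500; Callum: ₹46,500; Xiulan: ₹15,500; Aoife: ₹15,500; Winona: ₹15,500

Wiremu first takes ₹250,000, leaving a balance of ₹232,500. Wiremu then takes one-fifth of the balance (₹46,500), for a total of ₹296,500. The remaining ₹186,000 passes to the descendants.
The descendants' portion (₹186,000) is divided into 4 shares of ₹46,500: Callum takes ₹46,500; Torin's ₹46,500 share passes to Torin's issue; Romilly's ₹46,500 share passes to Romilly's issue; Rosa's ₹46,500 share passes to Rosa's issue.
Torin's share (₹46,500) passes entirely to Oskar.
Romilly's share (₹46,500) is divided into 3 shares of ₹15,500: Esperanza, Mireille, and Orsolya each take ₹15,500.
Rosa's share (₹46,500) is divided into 3 shares of ₹15,500: Xiulan, Aoife, and Winona each take ₹15,500.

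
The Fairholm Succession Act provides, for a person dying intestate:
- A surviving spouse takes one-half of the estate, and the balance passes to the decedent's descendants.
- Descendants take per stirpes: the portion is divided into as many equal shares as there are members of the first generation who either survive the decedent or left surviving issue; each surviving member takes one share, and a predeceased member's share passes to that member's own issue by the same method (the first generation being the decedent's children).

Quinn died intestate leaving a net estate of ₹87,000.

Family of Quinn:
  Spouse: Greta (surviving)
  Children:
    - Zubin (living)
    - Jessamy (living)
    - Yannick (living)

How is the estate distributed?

Greta: ₹43,500; Zubin: ₹14,500; Jessamy: ₹14,500; Yannick: ₹14,500

Greta takes one-half of ₹87,000 = ₹43,500. The remaining ₹43,500 passes to the descendants.
The descendants' portion (₹43,500) is divided into 3 shares of ₹14,500: Zubin, Jessamy, and Yannick each take ₹14,500.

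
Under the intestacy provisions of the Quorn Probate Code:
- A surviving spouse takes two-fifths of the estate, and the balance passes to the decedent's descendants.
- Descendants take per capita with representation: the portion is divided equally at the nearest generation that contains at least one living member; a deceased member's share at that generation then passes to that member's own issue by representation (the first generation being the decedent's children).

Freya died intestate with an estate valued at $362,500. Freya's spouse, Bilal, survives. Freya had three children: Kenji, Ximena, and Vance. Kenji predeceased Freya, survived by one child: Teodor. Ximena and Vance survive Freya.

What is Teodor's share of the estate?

Bilal takes two-fifths of $362,500 = $145,000. The remaining $217,500 passes to the descendants.
The descendants' portion ($217,500) is divided into 3 shares of $72,500: Ximena and Vance each take $72,500; Kenji's $72,500 share passes to Kenji's issue.
Kenji's share ($72,500) passes entirely to Teodor.

Teodor receives $72,500.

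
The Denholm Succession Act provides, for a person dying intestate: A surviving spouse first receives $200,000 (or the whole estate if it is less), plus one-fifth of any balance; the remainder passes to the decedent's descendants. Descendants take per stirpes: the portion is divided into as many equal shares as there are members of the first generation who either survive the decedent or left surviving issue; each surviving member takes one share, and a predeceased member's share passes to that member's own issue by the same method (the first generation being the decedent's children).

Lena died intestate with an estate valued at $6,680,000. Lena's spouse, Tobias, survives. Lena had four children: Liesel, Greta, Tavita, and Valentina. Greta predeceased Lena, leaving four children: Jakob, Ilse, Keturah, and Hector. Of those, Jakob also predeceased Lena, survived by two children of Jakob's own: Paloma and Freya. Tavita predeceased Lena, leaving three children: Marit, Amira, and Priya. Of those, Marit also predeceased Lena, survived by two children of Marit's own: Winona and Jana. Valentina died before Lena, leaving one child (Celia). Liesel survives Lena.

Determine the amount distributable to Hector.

Tobias first takes $200,000, leaving a balance of $6,480,000. Tobias then takes one-fifth of the balance ($1,296,000), for a total of $1,496,000. The remaining $5,184,000 passes to the descendants.
The descendants' portion ($5,184,000) is divided into 4 shares of $1,296,000: Liesel takes $1,296,000; Greta's $1,296,000 share passes to Greta's issue; Tavita's $1,296,000 share passes to Tavita's issue; Valentina's $1,296,000 share passes to Valentina's issue.
Greta's share ($1,296,000) is divided into 4 shares of $324,000: Ilse, Keturah, and Hector each take $324,000; Jakob's $324,000 share passes to Jakob's issue.
Jakob's share ($324,000) is divided into 2 shares of $162,000: Paloma and Freya each take $162,000.
Tavita's share ($1,296,000) is divided into 3 shares of $432,000: Amira and Priya each take $432,000; Marit's $432,000 share passes to Marit's issue.
Marit's share ($432,000) is divided into 2 shares of $216,000: Winona and Jana each take $216,000.
Valentina's share ($1,296,000) passes entirely to Celia.

Hector receives $324,000.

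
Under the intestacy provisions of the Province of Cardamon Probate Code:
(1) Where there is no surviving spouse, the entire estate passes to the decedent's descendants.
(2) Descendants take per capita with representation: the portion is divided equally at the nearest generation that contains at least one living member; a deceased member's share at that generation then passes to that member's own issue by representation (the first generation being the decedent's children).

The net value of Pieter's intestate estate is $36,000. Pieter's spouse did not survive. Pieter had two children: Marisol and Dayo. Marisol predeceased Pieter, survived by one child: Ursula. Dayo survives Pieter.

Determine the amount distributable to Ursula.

The entire $36,000 passes to the descendants.
That amount ($36,000) is divided into 2 shares of $18,000: Dayo takes $18,000; Marisol's $18,000 share passes to Marisol's issue.
Marisol's share ($18,000) passes entirely to Ursula.

Ursula receives $18,000.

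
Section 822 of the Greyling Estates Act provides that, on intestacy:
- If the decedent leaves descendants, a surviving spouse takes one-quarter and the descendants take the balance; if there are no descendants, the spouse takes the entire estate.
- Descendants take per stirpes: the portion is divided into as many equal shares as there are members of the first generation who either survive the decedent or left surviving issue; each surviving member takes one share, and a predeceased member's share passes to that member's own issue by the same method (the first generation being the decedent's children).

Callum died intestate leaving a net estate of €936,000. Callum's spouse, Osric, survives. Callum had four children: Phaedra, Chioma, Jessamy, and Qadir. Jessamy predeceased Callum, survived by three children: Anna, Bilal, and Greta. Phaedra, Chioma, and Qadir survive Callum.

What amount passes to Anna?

Anna receives €58,500.

Osric takes one-quarter of €936,000 = €234,000. The remaining €702,000 passes to the descendants.
The descendants' portion (€702,000) is divided into 4 shares of €175,500: Phaedra, Chioma, and Qadir each take €175,500; Jessamy's €175,500 share passes to Jessamy's issue.
Jessamy's share (€175,500) is divided into 3 shares of €58,500: Anna, Bilal, and Greta each take €58,500.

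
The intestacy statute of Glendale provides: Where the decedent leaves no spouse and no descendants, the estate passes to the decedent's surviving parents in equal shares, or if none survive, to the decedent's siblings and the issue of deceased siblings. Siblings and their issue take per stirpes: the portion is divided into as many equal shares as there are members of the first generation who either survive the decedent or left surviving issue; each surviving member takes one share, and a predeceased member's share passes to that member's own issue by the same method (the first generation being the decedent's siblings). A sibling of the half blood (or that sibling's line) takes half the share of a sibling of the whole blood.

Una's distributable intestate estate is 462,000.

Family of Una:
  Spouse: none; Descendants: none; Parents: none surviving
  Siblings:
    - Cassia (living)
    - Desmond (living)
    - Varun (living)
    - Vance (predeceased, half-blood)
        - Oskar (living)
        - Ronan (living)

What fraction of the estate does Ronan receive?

Ronan receives 1/14 of the estate.

The entire 462,000 passes to the siblings and their issue.
Counting each half-blood sibling's line as half a unit, there are 7/2 units in 462,000, so one unit is 132,000. Whole-blood lines (Cassia, Desmond, and Varun) take 132,000 each; half-blood lines (Vance) take 66,000 each.
Vance's share (66,000) is divided into 2 shares of 33,000: Oskar and Ronan each take 33,000.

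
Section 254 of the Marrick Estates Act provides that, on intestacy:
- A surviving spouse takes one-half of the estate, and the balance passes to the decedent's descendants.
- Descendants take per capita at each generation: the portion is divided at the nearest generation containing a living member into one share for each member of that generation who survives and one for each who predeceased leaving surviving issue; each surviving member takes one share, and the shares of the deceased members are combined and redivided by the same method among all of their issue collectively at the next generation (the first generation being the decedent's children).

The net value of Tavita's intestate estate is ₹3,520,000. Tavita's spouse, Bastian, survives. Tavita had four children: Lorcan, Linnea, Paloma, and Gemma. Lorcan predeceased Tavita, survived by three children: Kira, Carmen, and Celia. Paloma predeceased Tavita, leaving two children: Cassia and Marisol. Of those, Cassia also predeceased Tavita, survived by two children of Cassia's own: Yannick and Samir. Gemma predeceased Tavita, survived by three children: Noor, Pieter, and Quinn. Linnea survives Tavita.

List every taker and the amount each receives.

Bastian: ₹1,760,000; Kira: ₹165,000; Carmen: ₹165,000; Celia: ₹165,000; Linnea: ₹440,000; Yannick: ₹82,500; Samir: ₹82,500; Marisol: ₹165,000; Noor: ₹165,000; Pieter: ₹165,000; Quinn: ₹165,000

Bastian takes one-half of ₹3,520,000 = ₹1,760,000. The remaining ₹1,760,000 passes to the descendants.
The descendants' portion (₹1,760,000) is divided at the children's generation into 4 shares of ₹440,000. Linnea takes ₹440,000. The 3 shares of the deceased (Lorcan, Paloma, and Gemma) are combined into a pool of ₹1,320,000.
That pool (₹1,320,000) is divided at the grandchildren's generation into 8 shares of ₹165,000. Kira, Carmen, Celia, Marisol, Noor, Pieter, and Quinn each take ₹165,000. The remaining share for the deceased Cassia (₹165,000) is carried to the next generation.
That pool (₹165,000) is divided at the great-grandchildren's generation equally among Yannick and Samir: ₹82,500 each.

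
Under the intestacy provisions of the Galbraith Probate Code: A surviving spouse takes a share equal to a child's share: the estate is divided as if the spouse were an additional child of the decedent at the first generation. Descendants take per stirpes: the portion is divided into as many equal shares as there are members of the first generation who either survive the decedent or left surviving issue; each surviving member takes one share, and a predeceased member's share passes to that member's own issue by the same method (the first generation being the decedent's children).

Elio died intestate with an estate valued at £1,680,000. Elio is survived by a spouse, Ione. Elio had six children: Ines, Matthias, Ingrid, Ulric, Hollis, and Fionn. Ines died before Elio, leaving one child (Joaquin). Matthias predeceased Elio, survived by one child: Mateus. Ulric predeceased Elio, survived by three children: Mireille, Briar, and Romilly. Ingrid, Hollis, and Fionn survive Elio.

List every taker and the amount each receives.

Ione: £240,000; Joaquin: £240,000; Mateus: £240,000; Ingrid: £240,000; Mireille: £80,000; Briar: £80,000; Romilly: £80,000; Hollis: £240,000; Fionn: £240,000

The spouse counts as an additional share at the children's level, so there are 7 primary shares of £240,000. Ione takes one such share (£240,000).
The children's combined portion (£1,440,000) is divided into 6 shares of £240,000: Ingrid, Hollis, and Fionn each take £240,000; Ines's £240,000 share passes to Ines's issue; Matthias's £240,000 share passes to Matthias's issue; Ulric's £240,000 share passes to Ulric's issue.
Ines's share (£240,000) passes entirely to Joaquin.
Matthias's share (£240,000) passes entirely to Mateus.
Ulric's share (£240,000) is divided into 3 shares of £80,000: Mireille, Briar, and Romilly each take £80,000.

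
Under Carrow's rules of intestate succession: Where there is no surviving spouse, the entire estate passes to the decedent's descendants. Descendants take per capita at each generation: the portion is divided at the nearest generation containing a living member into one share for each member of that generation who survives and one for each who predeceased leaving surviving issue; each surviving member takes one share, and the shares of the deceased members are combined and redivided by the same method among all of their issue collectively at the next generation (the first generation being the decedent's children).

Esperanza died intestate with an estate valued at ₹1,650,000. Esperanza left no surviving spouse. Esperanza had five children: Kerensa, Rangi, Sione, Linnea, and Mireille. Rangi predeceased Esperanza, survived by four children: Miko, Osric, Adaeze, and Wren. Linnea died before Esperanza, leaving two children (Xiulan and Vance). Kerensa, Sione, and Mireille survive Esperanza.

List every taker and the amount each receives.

Kerensa: ₹330,000; Miko: ₹110,000; Osric: ₹110,000; Adaeze: ₹110,000; Wren: ₹110,000; Sione: ₹330,000; Xiulan: ₹110,000; Vance: ₹110,000; Mireille: ₹330,000

The entire ₹1,650,000 passes to the descendants.
That amount (₹1,650,000) is divided at the children's generation into 5 shares of ₹330,000. Kerensa, Sione, and Mireille each take ₹330,000. The 2 shares of the deceased (Rangi and Linnea) are combined into a pool of ₹660,000.
That pool (₹660,000) is divided at the grandchildren's generation equally among Miko, Osric, Adaeze, Wren, Xiulan, and Vance: ₹110,000 each.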